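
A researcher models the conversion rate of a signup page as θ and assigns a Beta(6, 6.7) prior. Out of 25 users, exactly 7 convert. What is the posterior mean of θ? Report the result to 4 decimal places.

Posterior mean ≈ 0.3448

Observing 7 successes and 18 failures updates Beta(6, 6.7) by adding the success and failure counts to the two shape parameters: α = 6+7 = 13, β = 6.7+18 = 24.7.
E[θ | data] = 13/(13+24.7) = 0.3448.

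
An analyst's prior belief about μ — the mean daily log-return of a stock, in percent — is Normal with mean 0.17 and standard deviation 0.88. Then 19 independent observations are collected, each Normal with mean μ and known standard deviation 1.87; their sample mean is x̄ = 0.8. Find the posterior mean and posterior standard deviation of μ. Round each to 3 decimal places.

Posterior mean ≈ 0.679; posterior SD ≈ 0.386

With known σ, the Normal prior is conjugate. Weight on the data is w = (n/σ²)/(n/σ² + 1/τ₀²) = 5.43338/(5.43338+1.29132) = 0.80797.
Posterior mean = w·x̄ + (1−w)·μ₀ = 0.80797·0.8 + 0.19203·0.17 = 0.679. Posterior variance = 1/(5.43338+1.29132) = 0.148705, so SD = 0.386.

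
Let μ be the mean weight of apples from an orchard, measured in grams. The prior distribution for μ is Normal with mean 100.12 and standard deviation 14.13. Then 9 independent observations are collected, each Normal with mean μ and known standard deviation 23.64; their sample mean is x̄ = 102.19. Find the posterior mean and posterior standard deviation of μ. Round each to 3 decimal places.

With known σ, the Normal prior is conjugate. Weight on the data is w = (n/σ²)/(n/σ² + 1/τ₀²) = 0.0161045/(0.0161045+0.00500859) = 0.76277.
Posterior mean = w·x̄ + (1−w)·μ₀ = 0.76277·102.19 + 0.23723·100.12 = 101.699. Posterior variance = 1/(0.0161045+0.00500859) = 47.3639, so SD = 6.882.

Posterior mean ≈ 101.699; posterior SD ≈ 6.882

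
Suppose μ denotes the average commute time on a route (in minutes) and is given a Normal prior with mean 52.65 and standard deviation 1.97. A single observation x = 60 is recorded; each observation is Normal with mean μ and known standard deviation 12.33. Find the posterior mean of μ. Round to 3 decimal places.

Posterior mean ≈ 52.833

Prior precision 1/τ₀² = 1/1.97² = 0.257672; data precision n/σ² = 1/12.33² = 0.00657770.
Posterior precision = 0.257672 + 0.00657770 = 0.264250.
Posterior mean = (0.257672·52.65 + 0.00657770·60) / 0.264250 = 52.833.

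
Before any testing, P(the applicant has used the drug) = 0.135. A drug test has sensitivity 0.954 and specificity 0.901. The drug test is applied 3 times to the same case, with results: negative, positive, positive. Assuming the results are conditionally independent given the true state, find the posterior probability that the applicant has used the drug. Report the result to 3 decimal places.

Let H be the event that the applicant has used the drug; start with P(H) = 0.135. P('positive'|H) = 0.954, P('positive'|¬H) = 0.099.
Update on result 1 ('negative'): P(H) ← 0.046·0.1350 / (0.046·0.1350 + 0.901·0.8650) = 0.0062100/0.78558 = 0.0079.
Update on result 2 ('positive'): P(H) ← 0.954·0.0079 / (0.954·0.0079 + 0.099·0.9921) = 0.0075414/0.10576 = 0.0713.
Update on result 3 ('positive'): P(H) ← 0.954·0.0713 / (0.954·0.0713 + 0.099·0.9287) = 0.068027/0.15997 = 0.4253.

Posterior P(H) ≈ 0.425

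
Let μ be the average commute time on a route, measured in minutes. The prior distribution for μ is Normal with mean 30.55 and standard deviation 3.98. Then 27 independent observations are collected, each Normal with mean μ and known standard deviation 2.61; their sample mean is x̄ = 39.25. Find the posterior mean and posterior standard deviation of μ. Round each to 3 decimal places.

Posterior mean ≈ 39.114; posterior SD ≈ 0.498

Prior precision 1/τ₀² = 1/3.98² = 0.0631297; data precision n/σ² = 27/2.61² = 3.96354.
Posterior precision = 0.0631297 + 3.96354 = 4.02667, giving posterior SD = 1/√4.02667 = 0.498.
Posterior mean = (0.0631297·30.55 + 3.96354·39.25) / 4.02667 = 39.114.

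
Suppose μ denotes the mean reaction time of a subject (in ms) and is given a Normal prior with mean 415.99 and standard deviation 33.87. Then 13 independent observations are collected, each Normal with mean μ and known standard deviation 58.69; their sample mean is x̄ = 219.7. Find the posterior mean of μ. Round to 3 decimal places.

Posterior mean ≈ 256.530

With known σ, the Normal prior is conjugate. Weight on the data is w = (n/σ²)/(n/σ² + 1/τ₀²) = 0.00377412/(0.00377412+0.00087171) = 0.81237.
Posterior mean = w·x̄ + (1−w)·μ₀ = 0.81237·219.7 + 0.18763·415.99 = 256.530.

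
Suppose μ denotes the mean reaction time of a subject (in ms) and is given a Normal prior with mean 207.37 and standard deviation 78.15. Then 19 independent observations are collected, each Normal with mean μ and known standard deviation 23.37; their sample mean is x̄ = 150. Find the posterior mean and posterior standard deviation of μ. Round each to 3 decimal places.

Prior precision 1/τ₀² = 1/78.15² = 0.00016374; data precision n/σ² = 19/23.37² = 0.0347885.
Posterior precision = 0.00016374 + 0.0347885 = 0.0349523, giving posterior SD = 1/√0.0349523 = 5.349.
Posterior mean = (0.00016374·207.37 + 0.0347885·150) / 0.0349523 = 150.269.

Posterior mean ≈ 150.269; posterior SD ≈ 5.349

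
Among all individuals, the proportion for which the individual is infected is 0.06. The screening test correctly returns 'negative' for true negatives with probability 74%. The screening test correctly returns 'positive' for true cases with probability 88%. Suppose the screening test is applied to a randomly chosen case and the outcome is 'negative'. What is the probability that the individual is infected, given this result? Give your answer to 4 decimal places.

P(H | E) ≈ 0.0102

Let H be the event that the individual is infected. P(H) = 0.06, so P(¬H) = 0.94. With E the 'negative' result, P(E|H) = 0.12 and P(E|¬H) = 0.74.
P(E) = 0.12·0.06 + 0.74·0.94 = 0.0072000 + 0.69560 = 0.70280.
By Bayes' theorem, P(H|E) = 0.0072000 / 0.70280 = 0.0102.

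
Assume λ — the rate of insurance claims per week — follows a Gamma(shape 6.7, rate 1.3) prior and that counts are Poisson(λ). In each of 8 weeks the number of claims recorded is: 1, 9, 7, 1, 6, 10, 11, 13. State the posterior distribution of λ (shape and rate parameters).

The Poisson likelihood adds the total count to the shape and the number of exposure periods to the rate. Here ∑xᵢ = 58 and n = 8, so shape 6.7→64.7 and rate 1.3→9.3.

Posterior: Gamma(shape=64.7, rate=9.3)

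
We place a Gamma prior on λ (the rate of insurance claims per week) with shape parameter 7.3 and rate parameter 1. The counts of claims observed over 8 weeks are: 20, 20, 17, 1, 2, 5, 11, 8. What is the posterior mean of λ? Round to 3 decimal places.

The Poisson likelihood adds the total count to the shape and the number of exposure periods to the rate. Here ∑xᵢ = 84 and n = 8, so shape 7.3→91.3 and rate 1→9.
E[λ | data] = 91.3/9 = 10.144.

Posterior mean ≈ 10.144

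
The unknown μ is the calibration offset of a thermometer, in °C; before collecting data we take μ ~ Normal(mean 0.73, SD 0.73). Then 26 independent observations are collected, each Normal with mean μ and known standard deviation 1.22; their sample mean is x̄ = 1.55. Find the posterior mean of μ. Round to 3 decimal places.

Posterior mean ≈ 1.470

Prior precision 1/τ₀² = 1/0.73² = 1.87652; data precision n/σ² = 26/1.22² = 17.4684.
Posterior precision = 1.87652 + 17.4684 = 19.3449.
Posterior mean = (1.87652·0.73 + 17.4684·1.55) / 19.3449 = 1.470.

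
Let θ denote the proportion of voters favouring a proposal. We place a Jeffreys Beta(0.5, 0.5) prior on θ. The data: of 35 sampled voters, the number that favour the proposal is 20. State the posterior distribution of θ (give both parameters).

Observing 20 successes and 15 failures updates Beta(0.5, 0.5) by adding the success and failure counts to the two shape parameters: α = 0.5+20 = 20.5, β = 0.5+15 = 15.5.

Posterior: Beta(20.5, 15.5)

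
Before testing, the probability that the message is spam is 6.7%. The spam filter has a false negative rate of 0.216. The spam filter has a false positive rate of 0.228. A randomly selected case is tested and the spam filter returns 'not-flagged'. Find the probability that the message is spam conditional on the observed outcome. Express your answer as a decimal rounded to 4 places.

Write H for 'the message is spam'. Prior odds H:¬H = 0.067/0.933 = 0.071811. For the 'not-flagged' outcome, the likelihood ratio is 0.216/0.772 = 0.27979.
Posterior odds = 0.071811 × 0.27979 = 0.020092, so P(H|E) = 0.020092/(1+0.020092) = 0.0197.

P(H | E) ≈ 0.0197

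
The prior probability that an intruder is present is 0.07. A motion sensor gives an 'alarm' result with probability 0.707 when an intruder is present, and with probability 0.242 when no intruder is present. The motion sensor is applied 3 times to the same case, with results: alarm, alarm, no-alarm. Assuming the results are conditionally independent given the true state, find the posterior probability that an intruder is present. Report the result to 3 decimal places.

Posterior P(H) ≈ 0.199

With H the event that an intruder is present, the joint likelihood of the observed sequence is P(data|H) = 0.707·0.707·0.293 = 0.14646 and P(data|¬H) = 0.242·0.242·0.758 = 0.044392.
Bayes: P(H|data) = 0.07·0.14646 / (0.07·0.14646 + 0.93·0.044392) = 0.010252/0.051536 = 0.1989.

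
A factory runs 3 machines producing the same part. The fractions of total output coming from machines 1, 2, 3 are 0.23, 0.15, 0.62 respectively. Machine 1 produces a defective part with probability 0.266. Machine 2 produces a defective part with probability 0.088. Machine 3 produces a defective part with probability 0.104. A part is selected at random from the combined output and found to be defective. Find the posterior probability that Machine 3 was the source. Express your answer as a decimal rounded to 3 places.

Posterior probability ≈ 0.464

P(defective|M1) = 0.266; P(defective|M2) = 0.088; P(defective|M3) = 0.104.
Prior × likelihood for each source: 0.23·0.266=0.06118, 0.15·0.088=0.01320, 0.62·0.104=0.06448. Summing gives P(defective) = 0.13886.
P(Machine 3 | defective) = 0.06448 / 0.13886 = 0.464.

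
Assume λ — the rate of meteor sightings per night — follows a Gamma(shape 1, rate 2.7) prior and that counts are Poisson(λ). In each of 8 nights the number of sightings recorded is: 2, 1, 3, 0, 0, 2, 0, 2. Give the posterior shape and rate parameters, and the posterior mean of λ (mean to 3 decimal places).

Posterior: Gamma(shape=11, rate=10.7); mean ≈ 1.028

Total count ∑xᵢ = 10 over n = 8 nights.
Gamma is conjugate to the Poisson likelihood: posterior is Gamma(shape = 1+10 = 11, rate = 2.7+8 = 10.7).
E[λ | data] = 11/10.7 = 1.028.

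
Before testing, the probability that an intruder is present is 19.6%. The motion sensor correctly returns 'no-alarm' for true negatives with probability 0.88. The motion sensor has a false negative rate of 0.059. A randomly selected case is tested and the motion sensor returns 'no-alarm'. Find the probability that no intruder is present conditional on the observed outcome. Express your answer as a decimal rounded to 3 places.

P(¬H | E) ≈ 0.984

Let H be the event that an intruder is present. P(H) = 0.196, so P(¬H) = 0.804. With E the 'no-alarm' result, P(E|H) = 0.059 and P(E|¬H) = 0.88.
P(E) = 0.059·0.196 + 0.88·0.804 = 0.011564 + 0.70752 = 0.71908.
By Bayes' theorem, P(H|E) = 0.011564 / 0.71908 = 0.016. Hence P(¬H|E) = 1 − 0.016 = 0.984.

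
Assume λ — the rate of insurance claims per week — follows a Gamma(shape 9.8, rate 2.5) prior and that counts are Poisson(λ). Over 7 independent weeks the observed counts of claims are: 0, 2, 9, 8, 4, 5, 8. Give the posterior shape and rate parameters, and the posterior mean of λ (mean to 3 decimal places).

Posterior: Gamma(shape=45.8, rate=9.5); mean ≈ 4.821

Total count ∑xᵢ = 36 over n = 7 weeks.
Gamma is conjugate to the Poisson likelihood: posterior is Gamma(shape = 9.8+36 = 45.8, rate = 2.5+7 = 9.5).
E[λ | data] = 45.8/9.5 = 4.821.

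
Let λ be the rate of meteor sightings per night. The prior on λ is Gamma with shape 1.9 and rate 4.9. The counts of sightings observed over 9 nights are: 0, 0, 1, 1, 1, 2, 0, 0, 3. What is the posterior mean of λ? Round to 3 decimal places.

Total count ∑xᵢ = 8 over n = 9 nights.
Gamma is conjugate to the Poisson likelihood: posterior is Gamma(shape = 1.9+8 = 9.9, rate = 4.9+9 = 13.9).
E[λ | data] = 9.9/13.9 = 0.712.

Posterior mean ≈ 0.712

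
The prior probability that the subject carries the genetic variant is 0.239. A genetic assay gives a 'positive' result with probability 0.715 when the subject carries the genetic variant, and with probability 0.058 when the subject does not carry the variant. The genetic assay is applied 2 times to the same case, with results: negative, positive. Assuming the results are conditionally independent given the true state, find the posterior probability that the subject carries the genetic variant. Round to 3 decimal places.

Posterior P(H) ≈ 0.539

Let H be the event that the subject carries the genetic variant; start with P(H) = 0.239. P('positive'|H) = 0.715, P('positive'|¬H) = 0.058.
Update on result 1 ('negative'): P(H) ← 0.285·0.2390 / (0.285·0.2390 + 0.942·0.7610) = 0.068115/0.78498 = 0.0868.
Update on result 2 ('positive'): P(H) ← 0.715·0.0868 / (0.715·0.0868 + 0.058·0.9132) = 0.062043/0.11501 = 0.5395.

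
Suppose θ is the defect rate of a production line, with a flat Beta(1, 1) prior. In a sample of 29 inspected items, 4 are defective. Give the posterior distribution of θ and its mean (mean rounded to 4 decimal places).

The binomial likelihood is conjugate to the Beta prior: with 4 successes and 25 failures, the posterior is Beta(1+4, 1+25) = Beta(5, 26).
Posterior mean = α/(α+β) = 5/31 = 0.1613.

Posterior: Beta(5, 26); mean ≈ 0.1613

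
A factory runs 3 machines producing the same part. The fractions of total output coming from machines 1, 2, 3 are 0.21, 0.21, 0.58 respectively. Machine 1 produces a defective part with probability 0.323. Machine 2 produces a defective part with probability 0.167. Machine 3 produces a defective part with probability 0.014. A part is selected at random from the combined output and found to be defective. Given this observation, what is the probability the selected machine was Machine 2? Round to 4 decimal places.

Posterior probability ≈ 0.3159

Tabulate prior·likelihood by source: [1] prior 0.21, lik 0.323, product 0.06783; [2] prior 0.21, lik 0.167, product 0.03507; [3] prior 0.58, lik 0.014, product 0.008120.
Normalizing constant = 0.11102; the posterior for Machine 2 is its product over the sum, 0.03507/0.11102 = 0.3159.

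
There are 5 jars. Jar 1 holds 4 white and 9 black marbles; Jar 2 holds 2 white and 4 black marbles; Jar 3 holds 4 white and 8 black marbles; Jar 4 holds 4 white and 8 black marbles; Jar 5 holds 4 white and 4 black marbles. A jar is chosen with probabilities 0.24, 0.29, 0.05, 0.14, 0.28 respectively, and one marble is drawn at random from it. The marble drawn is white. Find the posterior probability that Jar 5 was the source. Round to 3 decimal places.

Posterior probability ≈ 0.374

P(white|Jar 1) = 0.3077; P(white|Jar 2) = 0.3333; P(white|Jar 3) = 0.3333; P(white|Jar 4) = 0.3333; P(white|Jar 5) = 0.5.
Prior × likelihood for each source: 0.24·0.3077=0.07385, 0.29·0.3333=0.09667, 0.05·0.3333=0.01667, 0.14·0.3333=0.04667, 0.28·0.5=0.1400. Summing gives P(white) = 0.37385.
P(Jar 5 | white) = 0.1400 / 0.37385 = 0.374.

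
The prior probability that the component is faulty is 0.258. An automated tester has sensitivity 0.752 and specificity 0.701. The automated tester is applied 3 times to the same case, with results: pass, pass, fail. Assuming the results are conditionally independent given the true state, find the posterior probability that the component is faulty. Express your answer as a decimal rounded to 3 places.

Let H be the event that the component is faulty; start with P(H) = 0.258. P('fail'|H) = 0.752, P('fail'|¬H) = 0.299.
Update on result 1 ('pass'): P(H) ← 0.248·0.2580 / (0.248·0.2580 + 0.701·0.7420) = 0.063984/0.58413 = 0.1095.
Update on result 2 ('pass'): P(H) ← 0.248·0.1095 / (0.248·0.1095 + 0.701·0.8905) = 0.027165/0.65138 = 0.0417.
Update on result 3 ('fail'): P(H) ← 0.752·0.0417 / (0.752·0.0417 + 0.299·0.9583) = 0.031362/0.31789 = 0.0987.

Posterior P(H) ≈ 0.099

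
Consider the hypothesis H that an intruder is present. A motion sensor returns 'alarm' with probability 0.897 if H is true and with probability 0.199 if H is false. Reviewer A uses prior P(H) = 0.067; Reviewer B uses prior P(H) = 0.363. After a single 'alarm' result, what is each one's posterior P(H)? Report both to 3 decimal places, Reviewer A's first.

Reviewer A: 0.245; Reviewer B: 0.720

P('+'|H) = 0.897, P('+'|¬H) = 0.199.
Reviewer A: numerator 0.897·0.067 = 0.060099; evidence = 0.060099+0.199·0.933 = 0.24577; posterior = 0.245.
Reviewer B: numerator 0.897·0.363 = 0.32561; evidence = 0.32561+0.199·0.637 = 0.45237; posterior = 0.720.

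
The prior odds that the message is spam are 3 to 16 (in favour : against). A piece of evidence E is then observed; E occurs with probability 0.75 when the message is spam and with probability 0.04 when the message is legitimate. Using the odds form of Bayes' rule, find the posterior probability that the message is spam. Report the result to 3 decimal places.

Posterior probability ≈ 0.779

Prior odds = 3/16 = 0.18750. In log-odds, ln(0.18750) = -1.6740.
Add log likelihood ratio: ln(18.750) = 2.9312.
Posterior log-odds = 1.2572, so posterior odds = exp(1.2572) = 3.5156. Converting, P(H|E) = 3.5156/4.5156 = 0.779.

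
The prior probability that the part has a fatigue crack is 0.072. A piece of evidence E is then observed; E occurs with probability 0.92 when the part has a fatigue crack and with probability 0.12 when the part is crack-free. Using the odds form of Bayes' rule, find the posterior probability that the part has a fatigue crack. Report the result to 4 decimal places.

Prior odds = 0.072/(1−0.072) = 0.077586. In log-odds, ln(0.077586) = -2.5564.
Add log likelihood ratio: ln(7.6667) = 2.0369.
Posterior log-odds = -0.51948, so posterior odds = exp(-0.51948) = 0.59483. Converting, P(H|E) = 0.59483/1.5948 = 0.3730.

Posterior probability ≈ 0.3730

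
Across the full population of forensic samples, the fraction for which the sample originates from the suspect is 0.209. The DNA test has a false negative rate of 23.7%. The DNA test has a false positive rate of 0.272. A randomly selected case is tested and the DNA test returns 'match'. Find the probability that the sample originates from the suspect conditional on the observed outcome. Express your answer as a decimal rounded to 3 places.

P(H | E) ≈ 0.426

Write H for 'the sample originates from the suspect'. Prior odds H:¬H = 0.209/0.791 = 0.26422. For the 'match' outcome, the likelihood ratio is 0.763/0.272 = 2.8051.
Posterior odds = 0.26422 × 2.8051 = 0.74118, so P(H|E) = 0.74118/(1+0.74118) = 0.426.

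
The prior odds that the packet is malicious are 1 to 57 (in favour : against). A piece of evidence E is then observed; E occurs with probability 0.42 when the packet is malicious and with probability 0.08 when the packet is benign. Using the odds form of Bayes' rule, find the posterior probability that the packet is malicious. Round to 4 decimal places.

Posterior probability ≈ 0.0843

Prior odds = 1/57 = 0.017544.
Likelihood ratio for E = 0.42/0.08 = 5.2500.
Posterior odds = prior odds × LR = 0.092105.
Posterior probability = odds/(1+odds) = 0.092105/1.0921 = 0.0843.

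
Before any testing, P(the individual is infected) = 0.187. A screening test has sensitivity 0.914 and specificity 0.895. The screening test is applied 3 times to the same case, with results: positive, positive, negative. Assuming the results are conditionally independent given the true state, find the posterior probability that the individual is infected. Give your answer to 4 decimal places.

Let H be the event that the individual is infected; start with P(H) = 0.187. P('positive'|H) = 0.914, P('positive'|¬H) = 0.105.
Update on result 1 ('positive'): P(H) ← 0.914·0.1870 / (0.914·0.1870 + 0.105·0.8130) = 0.17092/0.25628 = 0.6669.
Update on result 2 ('positive'): P(H) ← 0.914·0.6669 / (0.914·0.6669 + 0.105·0.3331) = 0.60956/0.64453 = 0.9457.
Update on result 3 ('negative'): P(H) ← 0.086·0.9457 / (0.086·0.9457 + 0.895·0.0543) = 0.081333/0.12990 = 0.6261.

Posterior P(H) ≈ 0.6261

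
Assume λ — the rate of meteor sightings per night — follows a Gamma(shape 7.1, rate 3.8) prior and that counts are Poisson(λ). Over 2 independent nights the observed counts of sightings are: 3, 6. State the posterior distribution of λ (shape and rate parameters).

Posterior: Gamma(shape=16.1, rate=5.8)

The Poisson likelihood adds the total count to the shape and the number of exposure periods to the rate. Here ∑xᵢ = 9 and n = 2, so shape 7.1→16.1 and rate 3.8→5.8.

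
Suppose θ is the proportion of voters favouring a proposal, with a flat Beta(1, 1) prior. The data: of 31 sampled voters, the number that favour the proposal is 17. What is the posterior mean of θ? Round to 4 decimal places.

Posterior mean ≈ 0.5455

The binomial likelihood is conjugate to the Beta prior: with 17 successes and 14 failures, the posterior is Beta(1+17, 1+14) = Beta(18, 15).
Posterior mean = α/(α+β) = 18/33 = 0.5455.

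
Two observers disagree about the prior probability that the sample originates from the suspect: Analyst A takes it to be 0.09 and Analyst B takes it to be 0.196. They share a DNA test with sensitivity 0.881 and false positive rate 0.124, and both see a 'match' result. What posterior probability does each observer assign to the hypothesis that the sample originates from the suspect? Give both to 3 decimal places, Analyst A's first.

The likelihood ratio for a 'match' result is 0.881/0.124 = 7.1048.
Analyst A: prior odds 0.09/0.91 = 0.098901; posterior odds 0.70268; posterior probability 0.413.
Analyst B: prior odds 0.196/0.804 = 0.24378; posterior odds 1.7320; posterior probability 0.634.

Analyst A: 0.413; Analyst B: 0.634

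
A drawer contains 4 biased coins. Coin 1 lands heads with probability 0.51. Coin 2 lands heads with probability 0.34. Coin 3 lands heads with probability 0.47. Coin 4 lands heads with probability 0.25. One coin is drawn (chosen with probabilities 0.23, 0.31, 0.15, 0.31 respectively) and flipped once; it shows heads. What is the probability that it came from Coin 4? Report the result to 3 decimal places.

P(heads|C1) = 0.51; P(heads|C2) = 0.34; P(heads|C3) = 0.47; P(heads|C4) = 0.25.
Prior × likelihood for each source: 0.23·0.51=0.1173, 0.31·0.34=0.1054, 0.15·0.47=0.07050, 0.31·0.25=0.07750. Summing gives P(heads) = 0.37070.
P(Coin 4 | heads) = 0.07750 / 0.37070 = 0.209.

Posterior probability ≈ 0.209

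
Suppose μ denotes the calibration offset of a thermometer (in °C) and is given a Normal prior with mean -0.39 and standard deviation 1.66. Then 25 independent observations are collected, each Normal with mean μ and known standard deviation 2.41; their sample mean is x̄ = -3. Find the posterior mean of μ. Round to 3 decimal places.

With known σ, the Normal prior is conjugate. Weight on the data is w = (n/σ²)/(n/σ² + 1/τ₀²) = 4.30433/(4.30433+0.362897) = 0.92225.
Posterior mean = w·x̄ + (1−w)·μ₀ = 0.92225·-3 + 0.077754·-0.39 = -2.797.

Posterior mean ≈ -2.797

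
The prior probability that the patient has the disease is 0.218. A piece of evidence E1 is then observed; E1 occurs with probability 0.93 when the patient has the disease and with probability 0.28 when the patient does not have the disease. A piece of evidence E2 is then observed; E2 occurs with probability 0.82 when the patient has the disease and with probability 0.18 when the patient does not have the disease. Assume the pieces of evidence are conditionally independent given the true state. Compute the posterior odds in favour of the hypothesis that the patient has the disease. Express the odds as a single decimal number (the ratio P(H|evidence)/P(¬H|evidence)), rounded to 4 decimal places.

Prior odds = 0.218/(1−0.218) = 0.27877. In log-odds, ln(0.27877) = -1.2774.
Add log likelihood ratios: ln(3.3214) + ln(4.5556) = 2.7167.
Posterior log-odds = 1.4394, so posterior odds = exp(1.4394) = 4.2181.

Posterior odds ≈ 4.2181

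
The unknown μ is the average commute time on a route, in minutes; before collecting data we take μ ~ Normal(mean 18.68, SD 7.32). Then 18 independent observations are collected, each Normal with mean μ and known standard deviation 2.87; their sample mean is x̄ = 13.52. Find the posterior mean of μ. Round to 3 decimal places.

Posterior mean ≈ 13.564

Prior precision 1/τ₀² = 1/7.32² = 0.0186628; data precision n/σ² = 18/2.87² = 2.18529.
Posterior precision = 0.0186628 + 2.18529 = 2.20395.
Posterior mean = (0.0186628·18.68 + 2.18529·13.52) / 2.20395 = 13.564.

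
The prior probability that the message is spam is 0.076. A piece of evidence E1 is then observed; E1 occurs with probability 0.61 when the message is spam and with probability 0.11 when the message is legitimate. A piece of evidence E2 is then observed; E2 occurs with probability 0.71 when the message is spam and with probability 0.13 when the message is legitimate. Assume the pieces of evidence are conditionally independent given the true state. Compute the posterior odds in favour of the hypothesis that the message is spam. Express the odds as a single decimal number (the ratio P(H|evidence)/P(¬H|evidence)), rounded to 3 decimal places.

Posterior odds ≈ 2.491

Prior odds = 0.076/(1−0.076) = 0.082251.
Likelihood ratio for E1 = 0.61/0.11 = 5.5455.
Likelihood ratio for E2 = 0.71/0.13 = 5.4615.
Posterior odds = prior odds × LR₁ × LR₂ = 2.4911.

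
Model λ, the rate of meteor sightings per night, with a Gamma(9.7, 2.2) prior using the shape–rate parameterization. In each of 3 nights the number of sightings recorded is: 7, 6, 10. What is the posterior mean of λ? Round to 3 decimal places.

Posterior mean ≈ 6.288

The Poisson likelihood adds the total count to the shape and the number of exposure periods to the rate. Here ∑xᵢ = 23 and n = 3, so shape 9.7→32.7 and rate 2.2→5.2.
Posterior mean = shape/rate = 32.7/5.2 = 6.288.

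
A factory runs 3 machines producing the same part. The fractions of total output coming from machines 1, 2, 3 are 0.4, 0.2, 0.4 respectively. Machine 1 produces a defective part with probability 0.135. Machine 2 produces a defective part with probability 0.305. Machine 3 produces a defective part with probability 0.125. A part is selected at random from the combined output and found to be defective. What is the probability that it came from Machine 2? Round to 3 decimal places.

Posterior probability ≈ 0.370

Tabulate prior·likelihood by source: [1] prior 0.4, lik 0.135, product 0.05400; [2] prior 0.2, lik 0.305, product 0.06100; [3] prior 0.4, lik 0.125, product 0.05000.
Normalizing constant = 0.16500; the posterior for Machine 2 is its product over the sum, 0.06100/0.16500 = 0.370.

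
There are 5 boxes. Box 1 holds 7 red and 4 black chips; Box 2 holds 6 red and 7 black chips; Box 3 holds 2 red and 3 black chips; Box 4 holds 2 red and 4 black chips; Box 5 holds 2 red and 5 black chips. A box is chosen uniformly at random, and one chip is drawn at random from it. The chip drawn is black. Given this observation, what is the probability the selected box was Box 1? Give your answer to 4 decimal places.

Posterior probability ≈ 0.1261

P(black|Box 1) = 0.3636; P(black|Box 2) = 0.5385; P(black|Box 3) = 0.6; P(black|Box 4) = 0.6667; P(black|Box 5) = 0.7143.
Prior × likelihood for each source: 0.2·0.3636=0.07273, 0.2·0.5385=0.1077, 0.2·0.6=0.1200, 0.2·0.6667=0.1333, 0.2·0.7143=0.1429. Summing gives P(black) = 0.57661.
P(Box 1 | black) = 0.07273 / 0.57661 = 0.1261.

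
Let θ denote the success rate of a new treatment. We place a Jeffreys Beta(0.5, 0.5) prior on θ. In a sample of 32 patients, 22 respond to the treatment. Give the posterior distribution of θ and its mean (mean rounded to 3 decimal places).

The binomial likelihood is conjugate to the Beta prior: with 22 successes and 10 failures, the posterior is Beta(0.5+22, 0.5+10) = Beta(22.5, 10.5).
Posterior mean = α/(α+β) = 22.5/33 = 0.682.

Posterior: Beta(22.5, 10.5); mean ≈ 0.682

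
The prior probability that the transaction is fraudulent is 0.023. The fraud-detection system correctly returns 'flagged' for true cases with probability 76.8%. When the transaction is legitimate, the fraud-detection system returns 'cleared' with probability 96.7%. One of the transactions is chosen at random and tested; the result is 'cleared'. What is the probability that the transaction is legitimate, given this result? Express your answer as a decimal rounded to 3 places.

Write H for 'the transaction is fraudulent'. Prior odds H:¬H = 0.023/0.977 = 0.023541. For the 'cleared' outcome, the likelihood ratio is 0.232/0.967 = 0.23992.
Posterior odds = 0.023541 × 0.23992 = 0.0056480, so P(H|E) = 0.0056480/(1+0.0056480) = 0.006. Then P(¬H|E) = 1 − 0.006 = 0.994.

P(¬H | E) ≈ 0.994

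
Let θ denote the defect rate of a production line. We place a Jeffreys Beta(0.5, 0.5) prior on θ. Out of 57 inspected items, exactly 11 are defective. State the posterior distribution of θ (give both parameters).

The binomial likelihood is conjugate to the Beta prior: with 11 successes and 46 failures, the posterior is Beta(0.5+11, 0.5+46) = Beta(11.5, 46.5).

Posterior: Beta(11.5, 46.5)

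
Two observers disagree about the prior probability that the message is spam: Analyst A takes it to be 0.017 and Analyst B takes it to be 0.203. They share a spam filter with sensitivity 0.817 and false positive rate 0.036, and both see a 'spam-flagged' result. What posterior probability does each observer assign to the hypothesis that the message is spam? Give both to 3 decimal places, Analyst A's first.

The likelihood ratio for a 'spam-flagged' result is 0.817/0.036 = 22.694.
Analyst A: prior odds 0.017/0.983 = 0.017294; posterior odds 0.39248; posterior probability 0.282.
Analyst B: prior odds 0.203/0.797 = 0.25471; posterior odds 5.7804; posterior probability 0.853.

Analyst A: 0.282; Analyst B: 0.853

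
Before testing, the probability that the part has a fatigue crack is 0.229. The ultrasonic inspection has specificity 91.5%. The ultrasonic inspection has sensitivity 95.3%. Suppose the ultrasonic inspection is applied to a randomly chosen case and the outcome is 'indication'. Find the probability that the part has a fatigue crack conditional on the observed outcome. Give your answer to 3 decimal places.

P(H | E) ≈ 0.769

Write H for 'the part has a fatigue crack'. Prior odds H:¬H = 0.229/0.771 = 0.29702. For the 'indication' outcome, the likelihood ratio is 0.953/0.085 = 11.212.
Posterior odds = 0.29702 × 11.212 = 3.3301, so P(H|E) = 3.3301/(1+3.3301) = 0.769.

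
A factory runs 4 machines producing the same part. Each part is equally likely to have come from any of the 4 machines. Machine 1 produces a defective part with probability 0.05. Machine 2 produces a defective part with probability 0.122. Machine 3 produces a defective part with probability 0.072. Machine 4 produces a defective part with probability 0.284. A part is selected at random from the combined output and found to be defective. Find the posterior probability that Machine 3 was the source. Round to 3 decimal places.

Posterior probability ≈ 0.136

P(defective|M1) = 0.05; P(defective|M2) = 0.122; P(defective|M3) = 0.072; P(defective|M4) = 0.284.
Prior × likelihood for each source: 0.25·0.05=0.01250, 0.25·0.122=0.03050, 0.25·0.072=0.01800, 0.25·0.284=0.07100. Summing gives P(defective) = 0.13200.
P(Machine 3 | defective) = 0.01800 / 0.13200 = 0.136.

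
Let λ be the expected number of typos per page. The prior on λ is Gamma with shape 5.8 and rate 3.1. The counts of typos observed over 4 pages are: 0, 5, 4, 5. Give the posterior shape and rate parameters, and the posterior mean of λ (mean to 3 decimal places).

Posterior: Gamma(shape=19.8, rate=7.1); mean ≈ 2.789

Total count ∑xᵢ = 14 over n = 4 pages.
Gamma is conjugate to the Poisson likelihood: posterior is Gamma(shape = 5.8+14 = 19.8, rate = 3.1+4 = 7.1).
E[λ | data] = 19.8/7.1 = 2.789.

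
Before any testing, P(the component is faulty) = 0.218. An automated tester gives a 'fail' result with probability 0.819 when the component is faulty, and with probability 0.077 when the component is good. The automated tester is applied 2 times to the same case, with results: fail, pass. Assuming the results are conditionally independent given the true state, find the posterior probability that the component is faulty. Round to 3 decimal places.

Posterior P(H) ≈ 0.368

Let H be the event that the component is faulty; start with P(H) = 0.218. P('fail'|H) = 0.819, P('fail'|¬H) = 0.077.
Update on result 1 ('fail'): P(H) ← 0.819·0.2180 / (0.819·0.2180 + 0.077·0.7820) = 0.17854/0.23876 = 0.7478.
Update on result 2 ('pass'): P(H) ← 0.181·0.7478 / (0.181·0.7478 + 0.923·0.2522) = 0.13535/0.36813 = 0.3677.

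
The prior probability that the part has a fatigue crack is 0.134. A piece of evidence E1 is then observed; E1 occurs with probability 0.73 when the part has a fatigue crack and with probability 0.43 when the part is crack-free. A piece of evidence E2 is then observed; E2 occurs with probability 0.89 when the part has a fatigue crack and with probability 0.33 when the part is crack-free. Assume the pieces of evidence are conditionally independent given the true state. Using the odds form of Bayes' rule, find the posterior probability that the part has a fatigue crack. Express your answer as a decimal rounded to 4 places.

Prior odds = 0.134/(1−0.134) = 0.15473. In log-odds, ln(0.15473) = -1.8660.
Add log likelihood ratios: ln(1.6977) + ln(2.6970) = 1.5214.
Posterior log-odds = -0.34466, so posterior odds = exp(-0.34466) = 0.70846. Converting, P(H|E) = 0.70846/1.7085 = 0.4147.

Posterior probability ≈ 0.4147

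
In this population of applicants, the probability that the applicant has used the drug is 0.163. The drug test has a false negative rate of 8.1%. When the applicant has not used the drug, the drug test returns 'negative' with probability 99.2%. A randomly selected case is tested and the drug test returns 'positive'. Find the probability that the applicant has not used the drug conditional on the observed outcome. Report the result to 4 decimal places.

Let H be the event that the applicant has used the drug. P(H) = 0.163, so P(¬H) = 0.837. With E the 'positive' result, P(E|H) = 0.919 and P(E|¬H) = 0.008.
P(E) = 0.919·0.163 + 0.008·0.837 = 0.14980 + 0.0066960 = 0.15649.
By Bayes' theorem, P(H|E) = 0.14980 / 0.15649 = 0.9572. Hence P(¬H|E) = 1 − 0.9572 = 0.0428.

P(¬H | E) ≈ 0.0428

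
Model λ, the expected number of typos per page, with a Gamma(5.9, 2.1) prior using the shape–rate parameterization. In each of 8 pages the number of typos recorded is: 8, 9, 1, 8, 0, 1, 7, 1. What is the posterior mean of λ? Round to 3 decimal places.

Posterior mean ≈ 4.050

The Poisson likelihood adds the total count to the shape and the number of exposure periods to the rate. Here ∑xᵢ = 35 and n = 8, so shape 5.9→40.9 and rate 2.1→10.1.
Posterior mean = shape/rate = 40.9/10.1 = 4.050.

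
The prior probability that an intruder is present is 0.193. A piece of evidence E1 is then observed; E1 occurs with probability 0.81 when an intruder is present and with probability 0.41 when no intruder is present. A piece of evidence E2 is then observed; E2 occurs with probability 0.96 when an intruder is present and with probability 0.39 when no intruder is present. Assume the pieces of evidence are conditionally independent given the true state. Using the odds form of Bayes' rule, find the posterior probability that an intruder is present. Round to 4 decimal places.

Prior odds = 0.193/(1−0.193) = 0.23916. In log-odds, ln(0.23916) = -1.4306.
Add log likelihood ratios: ln(1.9756) + ln(2.4615) = 1.5817.
Posterior log-odds = 0.15103, so posterior odds = exp(0.15103) = 1.1630. Converting, P(H|E) = 1.1630/2.1630 = 0.5377.

Posterior probability ≈ 0.5377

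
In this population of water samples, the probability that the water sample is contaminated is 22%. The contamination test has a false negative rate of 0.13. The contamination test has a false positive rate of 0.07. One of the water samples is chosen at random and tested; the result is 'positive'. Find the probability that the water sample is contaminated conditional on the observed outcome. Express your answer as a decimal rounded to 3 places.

P(H | E) ≈ 0.778

Let H be the event that the water sample is contaminated. P(H) = 0.22, so P(¬H) = 0.78. With E the 'positive' result, P(E|H) = 0.87 and P(E|¬H) = 0.07.
P(E) = 0.87·0.22 + 0.07·0.78 = 0.19140 + 0.054600 = 0.24600.
By Bayes' theorem, P(H|E) = 0.19140 / 0.24600 = 0.778.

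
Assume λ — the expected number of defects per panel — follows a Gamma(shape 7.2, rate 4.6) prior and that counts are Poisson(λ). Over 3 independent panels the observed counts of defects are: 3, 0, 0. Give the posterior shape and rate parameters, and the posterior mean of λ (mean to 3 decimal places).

The Poisson likelihood adds the total count to the shape and the number of exposure periods to the rate. Here ∑xᵢ = 3 and n = 3, so shape 7.2→10.2 and rate 4.6→7.6.
Posterior mean = shape/rate = 10.2/7.6 = 1.342.

Posterior: Gamma(shape=10.2, rate=7.6); mean ≈ 1.342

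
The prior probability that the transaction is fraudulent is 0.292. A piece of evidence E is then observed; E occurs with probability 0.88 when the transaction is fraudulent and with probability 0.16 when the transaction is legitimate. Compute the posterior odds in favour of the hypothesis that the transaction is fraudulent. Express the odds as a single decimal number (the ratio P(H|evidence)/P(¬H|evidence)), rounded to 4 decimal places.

Prior odds = 0.292/(1−0.292) = 0.41243.
Likelihood ratio for E = 0.88/0.16 = 5.5000.
Posterior odds = prior odds × LR = 2.2684.

Posterior odds ≈ 2.2684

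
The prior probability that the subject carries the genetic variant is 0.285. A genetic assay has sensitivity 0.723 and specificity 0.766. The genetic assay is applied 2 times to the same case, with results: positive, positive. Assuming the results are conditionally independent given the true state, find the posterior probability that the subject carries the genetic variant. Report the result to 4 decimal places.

Posterior P(H) ≈ 0.7919

With H the event that the subject carries the genetic variant, the joint likelihood of the observed sequence is P(data|H) = 0.723·0.723 = 0.52273 and P(data|¬H) = 0.234·0.234 = 0.054756.
Bayes: P(H|data) = 0.285·0.52273 / (0.285·0.52273 + 0.715·0.054756) = 0.14898/0.18813 = 0.7919.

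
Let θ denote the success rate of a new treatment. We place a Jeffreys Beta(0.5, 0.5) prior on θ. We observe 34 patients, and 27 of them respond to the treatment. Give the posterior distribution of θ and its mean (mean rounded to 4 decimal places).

Posterior: Beta(27.5, 7.5); mean ≈ 0.7857

Observing 27 successes and 7 failures updates Beta(0.5, 0.5) by adding the success and failure counts to the two shape parameters: α = 0.5+27 = 27.5, β = 0.5+7 = 7.5.
Posterior mean = α/(α+β) = 27.5/35 = 0.7857.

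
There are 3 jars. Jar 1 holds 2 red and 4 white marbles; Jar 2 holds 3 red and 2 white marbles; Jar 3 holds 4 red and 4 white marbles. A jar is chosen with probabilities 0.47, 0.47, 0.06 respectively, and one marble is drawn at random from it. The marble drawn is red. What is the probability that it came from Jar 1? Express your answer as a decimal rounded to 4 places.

Posterior probability ≈ 0.3343

P(red|Jar 1) = 0.3333; P(red|Jar 2) = 0.6; P(red|Jar 3) = 0.5.
Prior × likelihood for each source: 0.47·0.3333=0.1567, 0.47·0.6=0.2820, 0.06·0.5=0.03000. Summing gives P(red) = 0.46867.
P(Jar 1 | red) = 0.1567 / 0.46867 = 0.3343.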